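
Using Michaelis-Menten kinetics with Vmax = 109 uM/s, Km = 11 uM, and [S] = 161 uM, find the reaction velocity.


v = Vmax * [S] / (Km + [S])
v = 109 * 161 / (11 + 161)
v = 102.0291 uM/s

102.0291 uM/s


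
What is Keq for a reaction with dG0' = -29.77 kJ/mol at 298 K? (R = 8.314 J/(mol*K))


Keq = exp(-dG0 * 1000 / (R * T))
Keq = exp(-(-29.77) * 1000 / (8.314 * 298))
Keq = 165346.0964

165346.0964


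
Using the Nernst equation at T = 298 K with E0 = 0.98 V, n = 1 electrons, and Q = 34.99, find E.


E = E0 - (RT/nF) * ln(Q)
E = 0.98 - (8.314 * 298 / (1 * 96485)) * ln(34.99)
E = 0.8887 V

0.8887 V


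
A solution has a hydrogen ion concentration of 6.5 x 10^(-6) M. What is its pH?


pH = -log10([H+])
pH = -log10(6.5 x 10^(-6))
pH = 5.1871

5.1871


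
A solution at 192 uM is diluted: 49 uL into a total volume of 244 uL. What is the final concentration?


C2 = C1 * V1 / V2
C2 = 192 * 49 / 244
C2 = 38.5574 uM

38.5574 uM


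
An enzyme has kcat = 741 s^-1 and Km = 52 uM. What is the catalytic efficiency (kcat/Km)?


Catalytic efficiency = kcat / Km
= 741 / 52
= 14.25 uM^-1*s^-1

14.25 uM^-1*s^-1


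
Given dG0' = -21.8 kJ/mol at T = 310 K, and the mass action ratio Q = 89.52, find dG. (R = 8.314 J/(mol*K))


dG = dG0' + RT * ln(Q) / 1000
dG = -21.8 + 8.314 * 310 * ln(89.52) / 1000
dG = -10.2162 kJ/mol

-10.2162 kJ/mol


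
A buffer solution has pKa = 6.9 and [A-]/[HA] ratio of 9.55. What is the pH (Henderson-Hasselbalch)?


pH = pKa + log10([A-]/[HA])
pH = 6.9 + log10(9.55)
pH = 7.88

7.88


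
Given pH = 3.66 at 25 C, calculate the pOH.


pOH = 14 - pH
pOH = 14 - 3.66
pOH = 10.34

10.34


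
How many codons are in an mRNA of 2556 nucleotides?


codons = nucleotides / 3
codons = 2556 / 3 = 852

852


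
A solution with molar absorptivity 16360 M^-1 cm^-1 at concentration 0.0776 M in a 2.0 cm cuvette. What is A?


A = epsilon * c * l
A = 16360 * 0.0776 * 2.0
A = 2539.072

2539.072


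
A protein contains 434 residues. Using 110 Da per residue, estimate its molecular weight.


MW = n_residues * 110 Da
MW = 434 * 110
MW = 47740 Da

47740 Da


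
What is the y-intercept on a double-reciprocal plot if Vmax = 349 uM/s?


y-intercept = 1/Vmax
= 1/349
= 0.0029 s/uM

0.0029 s/uM


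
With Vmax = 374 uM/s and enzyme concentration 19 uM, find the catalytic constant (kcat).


kcat = Vmax / [E]t
kcat = 374 / 19
kcat = 19.6842 s^-1

19.6842 s^-1


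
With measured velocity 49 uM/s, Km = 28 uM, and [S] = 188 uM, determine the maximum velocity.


Vmax = v * (Km + [S]) / [S]
Vmax = 49 * (28 + 188) / 188
Vmax = 56.2979 uM/s

56.2979 uM/s


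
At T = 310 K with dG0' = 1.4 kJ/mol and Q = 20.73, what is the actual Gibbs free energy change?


dG = dG0' + RT * ln(Q) / 1000
dG = 1.4 + 8.314 * 310 * ln(20.73) / 1000
dG = 9.2134 kJ/mol

9.2134 kJ/mol


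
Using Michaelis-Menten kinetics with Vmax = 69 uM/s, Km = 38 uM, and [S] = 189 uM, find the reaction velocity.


v = Vmax * [S] / (Km + [S])
v = 69 * 189 / (38 + 189)
v = 57.4493 uM/s

57.4493 uM/s


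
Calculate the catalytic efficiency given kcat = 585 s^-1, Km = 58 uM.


Catalytic efficiency = kcat / Km
= 585 / 58
= 10.0862 uM^-1*s^-1

10.0862 uM^-1*s^-1


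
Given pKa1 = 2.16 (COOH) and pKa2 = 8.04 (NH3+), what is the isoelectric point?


pI = (pKa1 + pKa2) / 2
pI = (2.16 + 8.04) / 2
pI = 5.1

5.1


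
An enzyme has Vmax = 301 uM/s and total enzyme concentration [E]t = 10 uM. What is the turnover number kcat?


kcat = Vmax / [E]t
kcat = 301 / 10
kcat = 30.1 s^-1

30.1 s^-1


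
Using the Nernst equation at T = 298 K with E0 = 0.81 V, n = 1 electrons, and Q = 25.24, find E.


E = E0 - (RT/nF) * ln(Q)
E = 0.81 - (8.314 * 298 / (1 * 96485)) * ln(25.24)
E = 0.7271 V

0.7271 V


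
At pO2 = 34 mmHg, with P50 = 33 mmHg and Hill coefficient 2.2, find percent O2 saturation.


Y = pO2^n / (P50^n + pO2^n)
Y = 34^2.2 / (33^2.2 + 34^2.2)
Y = 51.64%

51.64%


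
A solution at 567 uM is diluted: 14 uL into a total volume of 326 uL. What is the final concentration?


C2 = C1 * V1 / V2
C2 = 567 * 14 / 326
C2 = 24.3497 uM

24.3497 uM


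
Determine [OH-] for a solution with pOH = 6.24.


[OH-] = 10^(-pOH)
[OH-] = 10^(-6.24)
[OH-] = 5.754e-07 M

5.754e-07 M


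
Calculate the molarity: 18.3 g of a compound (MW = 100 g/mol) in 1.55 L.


C = (mass / MW) / volume
C = (18.3 / 100) / 1.55
C = 0.1181 M

0.1181 M


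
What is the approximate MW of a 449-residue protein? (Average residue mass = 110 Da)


MW = n_residues * 110 Da
MW = 449 * 110
MW = 49390 Da

49390 Da


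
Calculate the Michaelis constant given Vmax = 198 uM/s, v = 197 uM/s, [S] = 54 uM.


Km = [S] * (Vmax - v) / v
Km = 54 * (198 - 197) / 197
Km = 0.2741 uM

0.2741 uM


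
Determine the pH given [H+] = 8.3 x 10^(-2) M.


pH = -log10([H+])
pH = -log10(8.3 x 10^(-2))
pH = 1.0809

1.0809


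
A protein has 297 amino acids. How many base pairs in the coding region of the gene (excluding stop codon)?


Each amino acid = 1 codon = 3 bp
bp = 297 * 3 = 891 bp

891 bp


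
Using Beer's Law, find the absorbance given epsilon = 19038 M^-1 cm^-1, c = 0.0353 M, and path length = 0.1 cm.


A = epsilon * c * l
A = 19038 * 0.0353 * 0.1
A = 67.2041

67.2041


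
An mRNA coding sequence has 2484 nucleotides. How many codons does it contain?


codons = nucleotides / 3
codons = 2484 / 3 = 828

828


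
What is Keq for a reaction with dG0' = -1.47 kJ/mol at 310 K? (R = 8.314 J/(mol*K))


Keq = exp(-dG0 * 1000 / (R * T))
Keq = exp(-(-1.47) * 1000 / (8.314 * 310))
Keq = 1.7689

1.7689


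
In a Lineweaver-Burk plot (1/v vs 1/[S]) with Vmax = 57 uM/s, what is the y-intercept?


y-intercept = 1/Vmax
= 1/57
= 0.0175 s/uM

0.0175 s/uM


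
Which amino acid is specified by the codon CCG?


Standard genetic code lookup.
Codon CCG -> Pro

Pro


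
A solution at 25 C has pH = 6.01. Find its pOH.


pOH = 14 - pH
pOH = 14 - 6.01
pOH = 7.99

7.99


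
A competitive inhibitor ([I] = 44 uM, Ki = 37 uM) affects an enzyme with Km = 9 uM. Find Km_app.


Km_app = Km * (1 + [I]/Ki)
Km_app = 9 * (1 + 44/37)
Km_app = 19.7027 uM

19.7027 uM


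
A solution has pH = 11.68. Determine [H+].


[H+] = 10^(-pH)
[H+] = 10^(-11.68)
[H+] = 2.089e-12 M

2.089e-12 M


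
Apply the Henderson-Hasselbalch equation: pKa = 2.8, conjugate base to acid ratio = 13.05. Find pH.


pH = pKa + log10([A-]/[HA])
pH = 2.8 + log10(13.05)
pH = 3.9156

3.9156


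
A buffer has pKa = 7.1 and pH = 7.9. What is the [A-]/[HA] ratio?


[A-]/[HA] = 10^(pH - pKa)
= 10^(7.9 - 7.1)
= 6.3096

6.3096


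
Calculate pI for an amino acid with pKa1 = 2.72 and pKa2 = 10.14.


pI = (pKa1 + pKa2) / 2
pI = (2.72 + 10.14) / 2
pI = 6.43

6.43


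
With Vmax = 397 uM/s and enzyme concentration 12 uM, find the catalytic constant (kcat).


kcat = Vmax / [E]t
kcat = 397 / 12
kcat = 33.0833 s^-1

33.0833 s^-1


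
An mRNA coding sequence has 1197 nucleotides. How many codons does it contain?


codons = nucleotides / 3
codons = 1197 / 3 = 399

399


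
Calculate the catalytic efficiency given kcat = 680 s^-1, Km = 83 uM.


Catalytic efficiency = kcat / Km
= 680 / 83
= 8.1928 uM^-1*s^-1

8.1928 uM^-1*s^-1


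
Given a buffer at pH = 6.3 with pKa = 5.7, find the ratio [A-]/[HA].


[A-]/[HA] = 10^(pH - pKa)
= 10^(6.3 - 5.7)
= 3.9811

3.9811


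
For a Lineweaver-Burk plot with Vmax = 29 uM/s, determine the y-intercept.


y-intercept = 1/Vmax
= 1/29
= 0.0345 s/uM

0.0345 s/uM


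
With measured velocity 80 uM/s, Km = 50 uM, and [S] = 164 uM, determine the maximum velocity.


Vmax = v * (Km + [S]) / [S]
Vmax = 80 * (50 + 164) / 164
Vmax = 104.3902 uM/s

104.3902 uM/s


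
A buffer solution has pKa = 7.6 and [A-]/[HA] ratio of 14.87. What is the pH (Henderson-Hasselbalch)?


pH = pKa + log10([A-]/[HA])
pH = 7.6 + log10(14.87)
pH = 8.7723

8.7723


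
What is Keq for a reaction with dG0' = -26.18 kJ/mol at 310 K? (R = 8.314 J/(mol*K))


Keq = exp(-dG0 * 1000 / (R * T))
Keq = exp(-(-26.18) * 1000 / (8.314 * 310))
Keq = 25790.4501

25790.4501


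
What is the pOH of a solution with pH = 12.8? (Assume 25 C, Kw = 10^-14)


pOH = 14 - pH
pOH = 14 - 12.8
pOH = 1.2

1.2


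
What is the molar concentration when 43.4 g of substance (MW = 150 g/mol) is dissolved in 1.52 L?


C = (mass / MW) / volume
C = (43.4 / 150) / 1.52
C = 0.1904 M

0.1904 M


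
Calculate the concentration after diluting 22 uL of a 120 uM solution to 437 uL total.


C2 = C1 * V1 / V2
C2 = 120 * 22 / 437
C2 = 6.0412 uM

6.0412 uM


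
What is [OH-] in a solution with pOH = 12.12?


[OH-] = 10^(-pOH)
[OH-] = 10^(-12.12)
[OH-] = 7.586e-13 M

7.586e-13 M


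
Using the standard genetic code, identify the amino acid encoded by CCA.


Standard genetic code lookup.
Codon CCA -> Pro

Pro


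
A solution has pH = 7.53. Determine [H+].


[H+] = 10^(-pH)
[H+] = 10^(-7.53)
[H+] = 2.951e-08 M

2.951e-08 M


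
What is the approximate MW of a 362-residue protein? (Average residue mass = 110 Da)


MW = n_residues * 110 Da
MW = 362 * 110
MW = 39820 Da

39820 Da


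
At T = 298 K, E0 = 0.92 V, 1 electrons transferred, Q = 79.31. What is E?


E = E0 - (RT/nF) * ln(Q)
E = 0.92 - (8.314 * 298 / (1 * 96485)) * ln(79.31)
E = 0.8077 V

0.8077 V


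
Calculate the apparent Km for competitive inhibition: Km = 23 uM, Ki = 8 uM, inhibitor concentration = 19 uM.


Km_app = Km * (1 + [I]/Ki)
Km_app = 23 * (1 + 19/8)
Km_app = 77.625 uM

77.625 uM


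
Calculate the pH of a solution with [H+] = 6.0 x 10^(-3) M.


pH = -log10([H+])
pH = -log10(6.0 x 10^(-3))
pH = 2.2218

2.2218


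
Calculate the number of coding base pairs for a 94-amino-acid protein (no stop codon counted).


Each amino acid = 1 codon = 3 bp
bp = 94 * 3 = 282 bp

282 bp


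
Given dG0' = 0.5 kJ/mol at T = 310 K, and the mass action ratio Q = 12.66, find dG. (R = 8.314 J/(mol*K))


dG = dG0' + RT * ln(Q) / 1000
dG = 0.5 + 8.314 * 310 * ln(12.66) / 1000
dG = 7.0424 kJ/mol

7.0424 kJ/mol


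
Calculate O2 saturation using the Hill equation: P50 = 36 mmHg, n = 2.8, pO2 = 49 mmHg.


Y = pO2^n / (P50^n + pO2^n)
Y = 49^2.8 / (36^2.8 + 49^2.8)
Y = 70.33%

70.33%


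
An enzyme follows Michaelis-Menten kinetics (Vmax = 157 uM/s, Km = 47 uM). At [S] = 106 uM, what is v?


v = Vmax * [S] / (Km + [S])
v = 157 * 106 / (47 + 106)
v = 108.7712 uM/s

108.7712 uM/s


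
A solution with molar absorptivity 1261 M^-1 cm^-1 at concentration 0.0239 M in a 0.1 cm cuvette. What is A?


A = epsilon * c * l
A = 1261 * 0.0239 * 0.1
A = 3.0138

3.0138


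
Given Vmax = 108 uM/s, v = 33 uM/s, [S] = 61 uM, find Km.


Km = [S] * (Vmax - v) / v
Km = 61 * (108 - 33) / 33
Km = 138.6364 uM

138.6364 uM


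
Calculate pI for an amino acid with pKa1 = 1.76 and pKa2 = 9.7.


pI = (pKa1 + pKa2) / 2
pI = (1.76 + 9.7) / 2
pI = 5.73

5.73


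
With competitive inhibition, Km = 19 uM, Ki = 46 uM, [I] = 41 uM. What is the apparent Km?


Km_app = Km * (1 + [I]/Ki)
Km_app = 19 * (1 + 41/46)
Km_app = 35.9348 uM

35.9348 uM


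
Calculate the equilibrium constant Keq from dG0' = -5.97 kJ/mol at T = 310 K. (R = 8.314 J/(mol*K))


Keq = exp(-dG0 * 1000 / (R * T))
Keq = exp(-(-5.97) * 1000 / (8.314 * 310))
Keq = 10.1385

10.1385


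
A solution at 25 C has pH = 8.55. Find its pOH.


pOH = 14 - pH
pOH = 14 - 8.55
pOH = 5.45

5.45


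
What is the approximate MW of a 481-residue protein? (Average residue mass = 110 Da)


MW = n_residues * 110 Da
MW = 481 * 110
MW = 52910 Da

52910 Da


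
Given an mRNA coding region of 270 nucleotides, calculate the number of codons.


codons = nucleotides / 3
codons = 270 / 3 = 90

90


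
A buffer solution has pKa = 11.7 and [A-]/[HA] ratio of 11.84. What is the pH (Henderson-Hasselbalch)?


pH = pKa + log10([A-]/[HA])
pH = 11.7 + log10(11.84)
pH = 12.7734

12.7734


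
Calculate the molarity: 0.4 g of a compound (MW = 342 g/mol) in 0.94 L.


C = (mass / MW) / volume
C = (0.4 / 342) / 0.94
C = 0.0012 M

0.0012 M


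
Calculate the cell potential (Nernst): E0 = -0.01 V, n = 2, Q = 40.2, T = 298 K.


E = E0 - (RT/nF) * ln(Q)
E = -0.01 - (8.314 * 298 / (2 * 96485)) * ln(40.2)
E = -0.0574 V

-0.0574 V


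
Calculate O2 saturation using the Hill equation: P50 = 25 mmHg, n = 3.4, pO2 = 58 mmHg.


Y = pO2^n / (P50^n + pO2^n)
Y = 58^3.4 / (25^3.4 + 58^3.4)
Y = 94.59%

94.59%


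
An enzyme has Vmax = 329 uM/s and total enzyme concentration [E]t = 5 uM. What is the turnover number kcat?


kcat = Vmax / [E]t
kcat = 329 / 5
kcat = 65.8 s^-1

65.8 s^-1


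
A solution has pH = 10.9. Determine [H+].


[H+] = 10^(-pH)
[H+] = 10^(-10.9)
[H+] = 1.259e-11 M

1.259e-11 M


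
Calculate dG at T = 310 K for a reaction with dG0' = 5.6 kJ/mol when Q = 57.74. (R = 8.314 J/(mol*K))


dG = dG0' + RT * ln(Q) / 1000
dG = 5.6 + 8.314 * 310 * ln(57.74) / 1000
dG = 16.0536 kJ/mol

16.0536 kJ/mol


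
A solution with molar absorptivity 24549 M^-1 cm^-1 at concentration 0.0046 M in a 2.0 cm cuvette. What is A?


A = epsilon * c * l
A = 24549 * 0.0046 * 2.0
A = 225.8508

225.8508


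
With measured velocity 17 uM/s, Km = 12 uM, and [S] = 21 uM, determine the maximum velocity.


Vmax = v * (Km + [S]) / [S]
Vmax = 17 * (12 + 21) / 21
Vmax = 26.7143 uM/s

26.7143 uM/s


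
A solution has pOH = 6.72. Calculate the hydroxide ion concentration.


[OH-] = 10^(-pOH)
[OH-] = 10^(-6.72)
[OH-] = 1.905e-07 M

1.905e-07 M


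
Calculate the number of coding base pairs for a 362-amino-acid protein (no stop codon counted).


Each amino acid = 1 codon = 3 bp
bp = 362 * 3 = 1086 bp

1086 bp


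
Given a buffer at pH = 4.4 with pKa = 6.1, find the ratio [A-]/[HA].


[A-]/[HA] = 10^(pH - pKa)
= 10^(4.4 - 6.1)
= 0.02

0.02


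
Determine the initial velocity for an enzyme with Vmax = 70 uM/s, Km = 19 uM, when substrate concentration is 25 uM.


v = Vmax * [S] / (Km + [S])
v = 70 * 25 / (19 + 25)
v = 39.7727 uM/s

39.7727 uM/s


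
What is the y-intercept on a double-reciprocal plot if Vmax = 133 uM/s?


y-intercept = 1/Vmax
= 1/133
= 0.0075 s/uM

0.0075 s/uM


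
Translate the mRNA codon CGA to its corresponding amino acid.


Standard genetic code lookup.
Codon CGA -> Arg

Arg


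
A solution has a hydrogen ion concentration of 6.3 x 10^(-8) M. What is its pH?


pH = -log10([H+])
pH = -log10(6.3 x 10^(-8))
pH = 7.2007

7.2007


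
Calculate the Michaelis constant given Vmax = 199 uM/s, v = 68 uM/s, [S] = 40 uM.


Km = [S] * (Vmax - v) / v
Km = 40 * (199 - 68) / 68
Km = 77.0588 uM

77.0588 uM


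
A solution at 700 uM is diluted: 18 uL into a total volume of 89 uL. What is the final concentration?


C2 = C1 * V1 / V2
C2 = 700 * 18 / 89
C2 = 141.573 uM

141.573 uM


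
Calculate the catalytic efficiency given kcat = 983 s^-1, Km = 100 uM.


Catalytic efficiency = kcat / Km
= 983 / 100
= 9.83 uM^-1*s^-1

9.83 uM^-1*s^-1


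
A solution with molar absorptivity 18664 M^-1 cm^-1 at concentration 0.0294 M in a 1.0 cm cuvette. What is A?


A = epsilon * c * l
A = 18664 * 0.0294 * 1.0
A = 548.7216

548.7216


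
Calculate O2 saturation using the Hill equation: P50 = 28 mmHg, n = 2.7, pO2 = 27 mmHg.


Y = pO2^n / (P50^n + pO2^n)
Y = 27^2.7 / (28^2.7 + 27^2.7)
Y = 47.55%

47.55%


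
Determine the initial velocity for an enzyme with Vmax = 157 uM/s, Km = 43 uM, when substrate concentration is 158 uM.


v = Vmax * [S] / (Km + [S])
v = 157 * 158 / (43 + 158)
v = 123.4129 uM/s

123.4129 uM/s


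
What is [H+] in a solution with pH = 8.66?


[H+] = 10^(-pH)
[H+] = 10^(-8.66)
[H+] = 2.188e-09 M

2.188e-09 M


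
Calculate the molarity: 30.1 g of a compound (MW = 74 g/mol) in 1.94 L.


C = (mass / MW) / volume
C = (30.1 / 74) / 1.94
C = 0.2097 M

0.2097 M


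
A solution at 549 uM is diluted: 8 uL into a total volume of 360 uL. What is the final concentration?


C2 = C1 * V1 / V2
C2 = 549 * 8 / 360
C2 = 12.2 uM

12.2 uM


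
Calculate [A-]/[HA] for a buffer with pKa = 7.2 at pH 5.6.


[A-]/[HA] = 10^(pH - pKa)
= 10^(5.6 - 7.2)
= 0.0251

0.0251


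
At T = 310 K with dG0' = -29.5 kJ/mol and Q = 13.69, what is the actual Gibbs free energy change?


dG = dG0' + RT * ln(Q) / 1000
dG = -29.5 + 8.314 * 310 * ln(13.69) / 1000
dG = -22.756 kJ/mol

-22.756 kJ/mol


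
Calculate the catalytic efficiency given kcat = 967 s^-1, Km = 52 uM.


Catalytic efficiency = kcat / Km
= 967 / 52
= 18.5962 uM^-1*s^-1

18.5962 uM^-1*s^-1


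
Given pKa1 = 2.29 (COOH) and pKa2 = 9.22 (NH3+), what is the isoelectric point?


pI = (pKa1 + pKa2) / 2
pI = (2.29 + 9.22) / 2
pI = 5.755

5.755


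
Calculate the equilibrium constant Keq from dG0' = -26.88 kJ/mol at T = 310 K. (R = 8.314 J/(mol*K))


Keq = exp(-dG0 * 1000 / (R * T))
Keq = exp(-(-26.88) * 1000 / (8.314 * 310))
Keq = 33838.5986

33838.5986


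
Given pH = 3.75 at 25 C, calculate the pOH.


pOH = 14 - pH
pOH = 14 - 3.75
pOH = 10.25

10.25


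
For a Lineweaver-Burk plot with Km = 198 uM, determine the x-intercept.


x-intercept = -1/Km
= -1/198
= -0.0051 1/uM

-0.0051 1/uM


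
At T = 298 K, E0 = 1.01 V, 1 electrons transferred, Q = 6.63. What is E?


E = E0 - (RT/nF) * ln(Q)
E = 1.01 - (8.314 * 298 / (1 * 96485)) * ln(6.63)
E = 0.9614 V

0.9614 V


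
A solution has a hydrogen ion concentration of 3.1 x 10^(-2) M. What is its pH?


pH = -log10([H+])
pH = -log10(3.1 x 10^(-2))
pH = 1.5086

1.5086


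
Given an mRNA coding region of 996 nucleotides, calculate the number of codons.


codons = nucleotides / 3
codons = 996 / 3 = 332

332


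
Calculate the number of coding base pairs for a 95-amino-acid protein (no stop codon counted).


Each amino acid = 1 codon = 3 bp
bp = 95 * 3 = 285 bp

285 bp


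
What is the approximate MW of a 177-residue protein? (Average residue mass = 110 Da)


MW = n_residues * 110 Da
MW = 177 * 110
MW = 19470 Da

19470 Da


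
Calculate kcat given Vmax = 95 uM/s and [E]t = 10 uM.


kcat = Vmax / [E]t
kcat = 95 / 10
kcat = 9.5 s^-1

9.5 s^-1


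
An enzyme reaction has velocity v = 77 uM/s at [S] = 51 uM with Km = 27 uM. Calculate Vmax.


Vmax = v * (Km + [S]) / [S]
Vmax = 77 * (27 + 51) / 51
Vmax = 117.7647 uM/s

117.7647 uM/s


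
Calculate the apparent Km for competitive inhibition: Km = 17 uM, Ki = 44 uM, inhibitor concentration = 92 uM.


Km_app = Km * (1 + [I]/Ki)
Km_app = 17 * (1 + 92/44)
Km_app = 52.5455 uM

52.5455 uM


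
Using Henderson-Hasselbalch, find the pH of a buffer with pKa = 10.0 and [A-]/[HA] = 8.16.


pH = pKa + log10([A-]/[HA])
pH = 10.0 + log10(8.16)
pH = 10.9117

10.9117


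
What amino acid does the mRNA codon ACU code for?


Standard genetic code lookup.
Codon ACU -> Thr

Thr


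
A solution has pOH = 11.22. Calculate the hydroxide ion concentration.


[OH-] = 10^(-pOH)
[OH-] = 10^(-11.22)
[OH-] = 6.026e-12 M

6.026e-12 M


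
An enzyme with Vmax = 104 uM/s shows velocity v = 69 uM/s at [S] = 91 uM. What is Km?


Km = [S] * (Vmax - v) / v
Km = 91 * (104 - 69) / 69
Km = 46.1594 uM

46.1594 uM


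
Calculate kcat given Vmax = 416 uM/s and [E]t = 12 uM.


kcat = Vmax / [E]t
kcat = 416 / 12
kcat = 34.6667 s^-1

34.6667 s^-1


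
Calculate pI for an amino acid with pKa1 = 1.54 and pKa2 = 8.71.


pI = (pKa1 + pKa2) / 2
pI = (1.54 + 8.71) / 2
pI = 5.125

5.125


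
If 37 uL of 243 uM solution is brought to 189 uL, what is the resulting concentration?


C2 = C1 * V1 / V2
C2 = 243 * 37 / 189
C2 = 47.5714 uM

47.5714 uM


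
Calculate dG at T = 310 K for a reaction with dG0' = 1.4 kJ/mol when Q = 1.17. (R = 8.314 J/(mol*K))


dG = dG0' + RT * ln(Q) / 1000
dG = 1.4 + 8.314 * 310 * ln(1.17) / 1000
dG = 1.8047 kJ/mol

1.8047 kJ/mol


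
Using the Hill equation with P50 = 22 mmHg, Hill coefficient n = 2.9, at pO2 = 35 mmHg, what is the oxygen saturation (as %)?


Y = pO2^n / (P50^n + pO2^n)
Y = 35^2.9 / (22^2.9 + 35^2.9)
Y = 79.36%

79.36%


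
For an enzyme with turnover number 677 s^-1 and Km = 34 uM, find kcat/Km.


Catalytic efficiency = kcat / Km
= 677 / 34
= 19.9118 uM^-1*s^-1

19.9118 uM^-1*s^-1


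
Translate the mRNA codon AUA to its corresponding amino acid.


Standard genetic code lookup.
Codon AUA -> Ile

Ile


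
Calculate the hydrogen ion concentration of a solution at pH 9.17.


[H+] = 10^(-pH)
[H+] = 10^(-9.17)
[H+] = 6.761e-10 M

6.761e-10 M


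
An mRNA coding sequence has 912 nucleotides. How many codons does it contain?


codons = nucleotides / 3
codons = 912 / 3 = 304

304


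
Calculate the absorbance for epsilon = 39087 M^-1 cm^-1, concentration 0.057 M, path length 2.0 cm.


A = epsilon * c * l
A = 39087 * 0.057 * 2.0
A = 4455.918

4455.918


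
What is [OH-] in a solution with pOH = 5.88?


[OH-] = 10^(-pOH)
[OH-] = 10^(-5.88)
[OH-] = 1.318e-06 M

1.318e-06 M


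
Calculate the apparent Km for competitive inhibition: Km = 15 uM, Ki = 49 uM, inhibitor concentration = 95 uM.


Km_app = Km * (1 + [I]/Ki)
Km_app = 15 * (1 + 95/49)
Km_app = 44.0816 uM

44.0816 uM


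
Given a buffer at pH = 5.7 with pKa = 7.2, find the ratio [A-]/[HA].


[A-]/[HA] = 10^(pH - pKa)
= 10^(5.7 - 7.2)
= 0.0316

0.0316


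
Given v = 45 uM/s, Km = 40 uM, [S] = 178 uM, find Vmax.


Vmax = v * (Km + [S]) / [S]
Vmax = 45 * (40 + 178) / 178
Vmax = 55.1124 uM/s

55.1124 uM/s


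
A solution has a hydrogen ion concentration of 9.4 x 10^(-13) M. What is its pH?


pH = -log10([H+])
pH = -log10(9.4 x 10^(-13))
pH = 12.0269

12.0269


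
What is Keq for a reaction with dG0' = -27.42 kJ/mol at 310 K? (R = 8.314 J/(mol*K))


Keq = exp(-dG0 * 1000 / (R * T))
Keq = exp(-(-27.42) * 1000 / (8.314 * 310))
Keq = 41725.8342

41725.8342


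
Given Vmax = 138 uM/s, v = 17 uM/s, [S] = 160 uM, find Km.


Km = [S] * (Vmax - v) / v
Km = 160 * (138 - 17) / 17
Km = 1138.8235 uM

1138.8235 uM


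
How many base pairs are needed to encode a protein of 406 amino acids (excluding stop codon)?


Each amino acid = 1 codon = 3 bp
bp = 406 * 3 = 1218 bp

1218 bp


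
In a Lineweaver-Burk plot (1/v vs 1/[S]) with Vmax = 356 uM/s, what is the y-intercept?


y-intercept = 1/Vmax
= 1/356
= 0.0028 s/uM

0.0028 s/uM


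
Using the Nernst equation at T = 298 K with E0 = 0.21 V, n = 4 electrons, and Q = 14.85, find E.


E = E0 - (RT/nF) * ln(Q)
E = 0.21 - (8.314 * 298 / (4 * 96485)) * ln(14.85)
E = 0.1927 V

0.1927 V


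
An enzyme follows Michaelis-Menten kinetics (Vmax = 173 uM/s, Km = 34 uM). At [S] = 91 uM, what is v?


v = Vmax * [S] / (Km + [S])
v = 173 * 91 / (34 + 91)
v = 125.944 uM/s

125.944 uM/s


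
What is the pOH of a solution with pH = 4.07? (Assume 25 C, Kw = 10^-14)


pOH = 14 - pH
pOH = 14 - 4.07
pOH = 9.93

9.93


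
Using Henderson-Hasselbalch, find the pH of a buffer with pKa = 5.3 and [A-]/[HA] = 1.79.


pH = pKa + log10([A-]/[HA])
pH = 5.3 + log10(1.79)
pH = 5.5529

5.5529


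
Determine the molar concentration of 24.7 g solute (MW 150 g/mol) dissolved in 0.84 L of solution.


C = (mass / MW) / volume
C = (24.7 / 150) / 0.84
C = 0.196 M

0.196 M


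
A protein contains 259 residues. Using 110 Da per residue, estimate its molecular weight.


MW = n_residues * 110 Da
MW = 259 * 110
MW = 28490 Da

28490 Da


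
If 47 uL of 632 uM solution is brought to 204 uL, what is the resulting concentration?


C2 = C1 * V1 / V2
C2 = 632 * 47 / 204
C2 = 145.6078 uM

145.6078 uM


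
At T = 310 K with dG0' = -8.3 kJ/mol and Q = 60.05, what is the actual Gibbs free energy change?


dG = dG0' + RT * ln(Q) / 1000
dG = -8.3 + 8.314 * 310 * ln(60.05) / 1000
dG = 2.2547 kJ/mol

2.2547 kJ/mol


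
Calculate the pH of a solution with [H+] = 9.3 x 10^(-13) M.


pH = -log10([H+])
pH = -log10(9.3 x 10^(-13))
pH = 12.0315

12.0315


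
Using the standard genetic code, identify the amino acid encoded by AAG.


Standard genetic code lookup.
Codon AAG -> Lys

Lys


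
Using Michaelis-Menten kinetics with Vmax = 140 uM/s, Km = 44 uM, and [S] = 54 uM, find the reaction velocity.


v = Vmax * [S] / (Km + [S])
v = 140 * 54 / (44 + 54)
v = 77.1429 uM/s

77.1429 uM/s


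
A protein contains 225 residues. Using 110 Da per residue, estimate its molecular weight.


MW = n_residues * 110 Da
MW = 225 * 110
MW = 24750 Da

24750 Da


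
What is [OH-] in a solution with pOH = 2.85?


[OH-] = 10^(-pOH)
[OH-] = 10^(-2.85)
[OH-] = 0.0014 M

0.0014 M


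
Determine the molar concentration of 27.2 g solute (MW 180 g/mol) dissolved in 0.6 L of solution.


C = (mass / MW) / volume
C = (27.2 / 180) / 0.6
C = 0.2519 M

0.2519 M


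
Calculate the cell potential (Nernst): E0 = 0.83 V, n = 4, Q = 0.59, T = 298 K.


E = E0 - (RT/nF) * ln(Q)
E = 0.83 - (8.314 * 298 / (4 * 96485)) * ln(0.59)
E = 0.8334 V

0.8334 V


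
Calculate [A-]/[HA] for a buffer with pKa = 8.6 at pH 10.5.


[A-]/[HA] = 10^(pH - pKa)
= 10^(10.5 - 8.6)
= 79.4328

79.4328


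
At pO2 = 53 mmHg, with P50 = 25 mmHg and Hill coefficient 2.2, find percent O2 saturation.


Y = pO2^n / (P50^n + pO2^n)
Y = 53^2.2 / (25^2.2 + 53^2.2)
Y = 83.93%

83.93%


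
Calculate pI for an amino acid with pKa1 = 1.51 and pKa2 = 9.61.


pI = (pKa1 + pKa2) / 2
pI = (1.51 + 9.61) / 2
pI = 5.56

5.56


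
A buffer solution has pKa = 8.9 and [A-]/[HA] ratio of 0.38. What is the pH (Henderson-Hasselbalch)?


pH = pKa + log10([A-]/[HA])
pH = 8.9 + log10(0.38)
pH = 8.4798

8.4798


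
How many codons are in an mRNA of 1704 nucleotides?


codons = nucleotides / 3
codons = 1704 / 3 = 568

568


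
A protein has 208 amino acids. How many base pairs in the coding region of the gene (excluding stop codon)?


Each amino acid = 1 codon = 3 bp
bp = 208 * 3 = 624 bp

624 bp


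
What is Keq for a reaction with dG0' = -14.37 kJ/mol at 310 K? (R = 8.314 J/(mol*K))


Keq = exp(-dG0 * 1000 / (R * T))
Keq = exp(-(-14.37) * 1000 / (8.314 * 310))
Keq = 263.8856

263.8856


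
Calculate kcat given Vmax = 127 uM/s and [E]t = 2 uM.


kcat = Vmax / [E]t
kcat = 127 / 2
kcat = 63.5 s^-1

63.5 s^-1


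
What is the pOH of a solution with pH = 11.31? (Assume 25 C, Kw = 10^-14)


pOH = 14 - pH
pOH = 14 - 11.31
pOH = 2.69

2.69


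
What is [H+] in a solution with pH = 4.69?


[H+] = 10^(-pH)
[H+] = 10^(-4.69)
[H+] = 2.042e-05 M

2.042e-05 M


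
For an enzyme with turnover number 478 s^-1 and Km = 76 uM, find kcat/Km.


Catalytic efficiency = kcat / Km
= 478 / 76
= 6.2895 uM^-1*s^-1

6.2895 uM^-1*s^-1


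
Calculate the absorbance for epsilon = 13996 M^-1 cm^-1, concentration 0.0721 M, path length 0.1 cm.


A = epsilon * c * l
A = 13996 * 0.0721 * 0.1
A = 100.9112

100.9112


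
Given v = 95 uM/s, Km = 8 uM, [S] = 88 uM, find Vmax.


Vmax = v * (Km + [S]) / [S]
Vmax = 95 * (8 + 88) / 88
Vmax = 103.6364 uM/s

103.6364 uM/s


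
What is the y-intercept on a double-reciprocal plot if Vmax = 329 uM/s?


y-intercept = 1/Vmax
= 1/329
= 0.003 s/uM

0.003 s/uM


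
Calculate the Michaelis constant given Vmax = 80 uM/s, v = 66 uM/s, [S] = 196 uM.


Km = [S] * (Vmax - v) / v
Km = 196 * (80 - 66) / 66
Km = 41.5758 uM

41.5758 uM


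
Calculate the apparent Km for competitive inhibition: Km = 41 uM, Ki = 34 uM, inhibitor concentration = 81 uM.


Km_app = Km * (1 + [I]/Ki)
Km_app = 41 * (1 + 81/34)
Km_app = 138.6765 uM

138.6765 uM


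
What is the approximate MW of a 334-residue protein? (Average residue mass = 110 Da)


MW = n_residues * 110 Da
MW = 334 * 110
MW = 36740 Da

36740 Da


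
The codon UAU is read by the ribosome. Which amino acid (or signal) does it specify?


Standard genetic code lookup.
Codon UAU -> Tyr

Tyr


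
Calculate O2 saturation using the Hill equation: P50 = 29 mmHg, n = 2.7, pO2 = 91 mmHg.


Y = pO2^n / (P50^n + pO2^n)
Y = 91^2.7 / (29^2.7 + 91^2.7)
Y = 95.64%

95.64%


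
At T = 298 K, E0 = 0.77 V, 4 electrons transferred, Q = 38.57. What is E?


E = E0 - (RT/nF) * ln(Q)
E = 0.77 - (8.314 * 298 / (4 * 96485)) * ln(38.57)
E = 0.7466 V

0.7466 V


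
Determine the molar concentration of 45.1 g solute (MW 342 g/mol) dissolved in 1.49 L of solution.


C = (mass / MW) / volume
C = (45.1 / 342) / 1.49
C = 0.0885 M

0.0885 M


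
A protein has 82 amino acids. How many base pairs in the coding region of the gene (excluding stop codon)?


Each amino acid = 1 codon = 3 bp
bp = 82 * 3 = 246 bp

246 bp


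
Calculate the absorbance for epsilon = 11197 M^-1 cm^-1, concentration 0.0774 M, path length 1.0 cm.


A = epsilon * c * l
A = 11197 * 0.0774 * 1.0
A = 866.6478

866.6478


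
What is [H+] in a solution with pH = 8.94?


[H+] = 10^(-pH)
[H+] = 10^(-8.94)
[H+] = 1.148e-09 M

1.148e-09 M


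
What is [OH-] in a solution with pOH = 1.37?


[OH-] = 10^(-pOH)
[OH-] = 10^(-1.37)
[OH-] = 0.0427 M

0.0427 M


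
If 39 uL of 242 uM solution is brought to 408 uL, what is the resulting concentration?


C2 = C1 * V1 / V2
C2 = 242 * 39 / 408
C2 = 23.1324 uM

23.1324 uM


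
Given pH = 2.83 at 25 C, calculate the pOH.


pOH = 14 - pH
pOH = 14 - 2.83
pOH = 11.17

11.17


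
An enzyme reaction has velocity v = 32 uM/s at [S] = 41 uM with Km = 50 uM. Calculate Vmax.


Vmax = v * (Km + [S]) / [S]
Vmax = 32 * (50 + 41) / 41
Vmax = 71.0244 uM/s

71.0244 uM/s


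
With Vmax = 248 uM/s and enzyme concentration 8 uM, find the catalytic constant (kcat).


kcat = Vmax / [E]t
kcat = 248 / 8
kcat = 31.0 s^-1

31.0 s^-1


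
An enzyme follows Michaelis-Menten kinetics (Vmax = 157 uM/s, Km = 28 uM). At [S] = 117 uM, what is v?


v = Vmax * [S] / (Km + [S])
v = 157 * 117 / (28 + 117)
v = 126.6828 uM/s

126.6828 uM/s


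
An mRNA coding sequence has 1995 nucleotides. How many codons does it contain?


codons = nucleotides / 3
codons = 1995 / 3 = 665

665


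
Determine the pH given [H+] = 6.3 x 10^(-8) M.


pH = -log10([H+])
pH = -log10(6.3 x 10^(-8))
pH = 7.2007

7.2007


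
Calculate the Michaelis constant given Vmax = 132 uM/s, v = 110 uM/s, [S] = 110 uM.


Km = [S] * (Vmax - v) / v
Km = 110 * (132 - 110) / 110
Km = 22.0 uM

22.0 uM


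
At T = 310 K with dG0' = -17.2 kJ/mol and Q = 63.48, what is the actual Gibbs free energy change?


dG = dG0' + RT * ln(Q) / 1000
dG = -17.2 + 8.314 * 310 * ln(63.48) / 1000
dG = -6.5022 kJ/mol

-6.5022 kJ/mol


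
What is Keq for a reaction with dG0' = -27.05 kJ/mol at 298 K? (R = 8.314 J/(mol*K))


Keq = exp(-dG0 * 1000 / (R * T))
Keq = exp(-(-27.05) * 1000 / (8.314 * 298))
Keq = 55157.4492

55157.4492


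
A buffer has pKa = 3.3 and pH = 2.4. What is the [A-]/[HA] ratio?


[A-]/[HA] = 10^(pH - pKa)
= 10^(2.4 - 3.3)
= 0.1259

0.1259


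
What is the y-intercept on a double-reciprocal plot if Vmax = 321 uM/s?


y-intercept = 1/Vmax
= 1/321
= 0.0031 s/uM

0.0031 s/uM


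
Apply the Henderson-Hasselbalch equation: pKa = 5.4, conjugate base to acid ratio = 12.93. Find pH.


pH = pKa + log10([A-]/[HA])
pH = 5.4 + log10(12.93)
pH = 6.5116

6.5116


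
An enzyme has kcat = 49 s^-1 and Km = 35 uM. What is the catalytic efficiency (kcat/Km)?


Catalytic efficiency = kcat / Km
= 49 / 35
= 1.4 uM^-1*s^-1

1.4 uM^-1*s^-1


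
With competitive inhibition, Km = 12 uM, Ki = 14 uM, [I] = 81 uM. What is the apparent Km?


Km_app = Km * (1 + [I]/Ki)
Km_app = 12 * (1 + 81/14)
Km_app = 81.4286 uM

81.4286 uM


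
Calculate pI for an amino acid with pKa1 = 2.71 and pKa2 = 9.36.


pI = (pKa1 + pKa2) / 2
pI = (2.71 + 9.36) / 2
pI = 6.035

6.035


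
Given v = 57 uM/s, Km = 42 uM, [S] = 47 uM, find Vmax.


Vmax = v * (Km + [S]) / [S]
Vmax = 57 * (42 + 47) / 47
Vmax = 107.9362 uM/s

107.9362 uM/s


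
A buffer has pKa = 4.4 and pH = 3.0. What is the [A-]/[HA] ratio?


[A-]/[HA] = 10^(pH - pKa)
= 10^(3.0 - 4.4)
= 0.0398

0.0398


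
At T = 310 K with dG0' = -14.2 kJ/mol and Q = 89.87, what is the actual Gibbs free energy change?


dG = dG0' + RT * ln(Q) / 1000
dG = -14.2 + 8.314 * 310 * ln(89.87) / 1000
dG = -2.6062 kJ/mol

-2.6062 kJ/mol


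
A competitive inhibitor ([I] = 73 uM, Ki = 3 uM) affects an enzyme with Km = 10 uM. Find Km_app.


Km_app = Km * (1 + [I]/Ki)
Km_app = 10 * (1 + 73/3)
Km_app = 253.3333 uM

253.3333 uM


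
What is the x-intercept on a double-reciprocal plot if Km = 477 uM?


x-intercept = -1/Km
= -1/477
= -0.0021 1/uM

-0.0021 1/uM


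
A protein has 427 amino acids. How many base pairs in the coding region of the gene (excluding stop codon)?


Each amino acid = 1 codon = 3 bp
bp = 427 * 3 = 1281 bp

1281 bp


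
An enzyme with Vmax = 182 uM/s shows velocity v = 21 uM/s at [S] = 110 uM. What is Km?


Km = [S] * (Vmax - v) / v
Km = 110 * (182 - 21) / 21
Km = 843.3333 uM

843.3333 uM


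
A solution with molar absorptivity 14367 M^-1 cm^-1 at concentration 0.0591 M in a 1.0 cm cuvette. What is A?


A = epsilon * c * l
A = 14367 * 0.0591 * 1.0
A = 849.0897

849.0897


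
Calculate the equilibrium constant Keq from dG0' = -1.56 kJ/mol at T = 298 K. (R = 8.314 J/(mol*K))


Keq = exp(-dG0 * 1000 / (R * T))
Keq = exp(-(-1.56) * 1000 / (8.314 * 298))
Keq = 1.877

1.877


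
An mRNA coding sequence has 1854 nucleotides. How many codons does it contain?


codons = nucleotides / 3
codons = 1854 / 3 = 618

618


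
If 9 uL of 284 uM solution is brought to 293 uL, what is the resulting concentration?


C2 = C1 * V1 / V2
C2 = 284 * 9 / 293
C2 = 8.7235 uM

8.7235 uM


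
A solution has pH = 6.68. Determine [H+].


[H+] = 10^(-pH)
[H+] = 10^(-6.68)
[H+] = 2.089e-07 M

2.089e-07 M


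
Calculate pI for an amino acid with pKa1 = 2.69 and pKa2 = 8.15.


pI = (pKa1 + pKa2) / 2
pI = (2.69 + 8.15) / 2
pI = 5.42

5.42


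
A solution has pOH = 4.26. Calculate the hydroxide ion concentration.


[OH-] = 10^(-pOH)
[OH-] = 10^(-4.26)
[OH-] = 5.495e-05 M

5.495e-05 M


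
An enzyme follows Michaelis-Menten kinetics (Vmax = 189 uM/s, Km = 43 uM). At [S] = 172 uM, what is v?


v = Vmax * [S] / (Km + [S])
v = 189 * 172 / (43 + 172)
v = 151.2 uM/s

151.2 uM/s


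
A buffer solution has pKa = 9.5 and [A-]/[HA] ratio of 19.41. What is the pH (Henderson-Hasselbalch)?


pH = pKa + log10([A-]/[HA])
pH = 9.5 + log10(19.41)
pH = 10.788

10.788


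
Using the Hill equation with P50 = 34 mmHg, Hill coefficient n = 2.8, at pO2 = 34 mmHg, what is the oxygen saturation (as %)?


Y = pO2^n / (P50^n + pO2^n)
Y = 34^2.8 / (34^2.8 + 34^2.8)
Y = 50.0%

50.0%


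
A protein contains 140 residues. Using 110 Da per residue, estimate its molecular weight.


MW = n_residues * 110 Da
MW = 140 * 110
MW = 15400 Da

15400 Da


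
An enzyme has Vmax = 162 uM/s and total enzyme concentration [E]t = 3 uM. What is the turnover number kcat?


kcat = Vmax / [E]t
kcat = 162 / 3
kcat = 54.0 s^-1

54.0 s^-1


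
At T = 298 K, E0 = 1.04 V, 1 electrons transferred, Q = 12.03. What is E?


E = E0 - (RT/nF) * ln(Q)
E = 1.04 - (8.314 * 298 / (1 * 96485)) * ln(12.03)
E = 0.9761 V

0.9761 V


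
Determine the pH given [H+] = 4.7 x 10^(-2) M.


pH = -log10([H+])
pH = -log10(4.7 x 10^(-2))
pH = 1.3279

1.3279


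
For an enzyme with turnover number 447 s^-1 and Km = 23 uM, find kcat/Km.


Catalytic efficiency = kcat / Km
= 447 / 23
= 19.4348 uM^-1*s^-1

19.4348 uM^-1*s^-1


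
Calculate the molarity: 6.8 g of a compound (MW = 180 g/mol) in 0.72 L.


C = (mass / MW) / volume
C = (6.8 / 180) / 0.72
C = 0.0525 M

0.0525 M


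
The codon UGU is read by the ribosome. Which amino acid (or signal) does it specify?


Standard genetic code lookup.
Codon UGU -> Cys

Cys


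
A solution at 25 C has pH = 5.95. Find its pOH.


pOH = 14 - pH
pOH = 14 - 5.95
pOH = 8.05

8.05


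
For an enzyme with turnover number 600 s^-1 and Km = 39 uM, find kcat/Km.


Catalytic efficiency = kcat / Km
= 600 / 39
= 15.3846 uM^-1*s^-1

15.3846 uM^-1*s^-1


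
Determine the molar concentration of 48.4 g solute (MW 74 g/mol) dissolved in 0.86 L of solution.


C = (mass / MW) / volume
C = (48.4 / 74) / 0.86
C = 0.7605 M

0.7605 M


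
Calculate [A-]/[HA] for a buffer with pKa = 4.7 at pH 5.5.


[A-]/[HA] = 10^(pH - pKa)
= 10^(5.5 - 4.7)
= 6.3096

6.3096


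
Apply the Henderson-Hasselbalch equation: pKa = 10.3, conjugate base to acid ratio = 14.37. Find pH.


pH = pKa + log10([A-]/[HA])
pH = 10.3 + log10(14.37)
pH = 11.4575

11.4575


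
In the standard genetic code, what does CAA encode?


Standard genetic code lookup.
Codon CAA -> Gln

Gln


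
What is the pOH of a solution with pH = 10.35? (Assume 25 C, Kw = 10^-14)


pOH = 14 - pH
pOH = 14 - 10.35
pOH = 3.65

3.65


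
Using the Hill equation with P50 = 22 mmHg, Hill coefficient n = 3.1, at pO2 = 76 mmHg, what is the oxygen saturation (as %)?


Y = pO2^n / (P50^n + pO2^n)
Y = 76^3.1 / (22^3.1 + 76^3.1)
Y = 97.9%

97.9%


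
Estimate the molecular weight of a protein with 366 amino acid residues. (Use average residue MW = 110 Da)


MW = n_residues * 110 Da
MW = 366 * 110
MW = 40260 Da

40260 Da


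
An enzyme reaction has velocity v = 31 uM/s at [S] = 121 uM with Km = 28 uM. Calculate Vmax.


Vmax = v * (Km + [S]) / [S]
Vmax = 31 * (28 + 121) / 121
Vmax = 38.1736 uM/s

38.1736 uM/s


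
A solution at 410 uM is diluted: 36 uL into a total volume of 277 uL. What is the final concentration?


C2 = C1 * V1 / V2
C2 = 410 * 36 / 277
C2 = 53.2852 uM

53.2852 uM


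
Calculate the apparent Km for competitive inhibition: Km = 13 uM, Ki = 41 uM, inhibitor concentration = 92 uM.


Km_app = Km * (1 + [I]/Ki)
Km_app = 13 * (1 + 92/41)
Km_app = 42.1707 uM

42.1707 uM


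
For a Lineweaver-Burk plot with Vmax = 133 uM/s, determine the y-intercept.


y-intercept = 1/Vmax
= 1/133
= 0.0075 s/uM

0.0075 s/uM


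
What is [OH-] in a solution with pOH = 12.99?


[OH-] = 10^(-pOH)
[OH-] = 10^(-12.99)
[OH-] = 1.023e-13 M

1.023e-13 M


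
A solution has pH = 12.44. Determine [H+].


[H+] = 10^(-pH)
[H+] = 10^(-12.44)
[H+] = 3.631e-13 M

3.631e-13 M


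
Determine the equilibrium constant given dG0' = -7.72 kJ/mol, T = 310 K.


Keq = exp(-dG0 * 1000 / (R * T))
Keq = exp(-(-7.72) * 1000 / (8.314 * 310))
Keq = 19.9921

19.9921


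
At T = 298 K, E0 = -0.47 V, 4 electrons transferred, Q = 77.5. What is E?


E = E0 - (RT/nF) * ln(Q)
E = -0.47 - (8.314 * 298 / (4 * 96485)) * ln(77.5)
E = -0.4979 V

-0.4979 V


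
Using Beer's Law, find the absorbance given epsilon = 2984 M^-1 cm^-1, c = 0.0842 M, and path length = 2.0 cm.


A = epsilon * c * l
A = 2984 * 0.0842 * 2.0
A = 502.5056

502.5056


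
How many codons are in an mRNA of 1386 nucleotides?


codons = nucleotides / 3
codons = 1386 / 3 = 462

462


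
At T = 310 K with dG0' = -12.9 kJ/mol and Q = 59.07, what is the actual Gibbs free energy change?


dG = dG0' + RT * ln(Q) / 1000
dG = -12.9 + 8.314 * 310 * ln(59.07) / 1000
dG = -2.3877 kJ/mol

-2.3877 kJ/mol


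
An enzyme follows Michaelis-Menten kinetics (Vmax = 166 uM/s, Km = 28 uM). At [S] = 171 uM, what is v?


v = Vmax * [S] / (Km + [S])
v = 166 * 171 / (28 + 171)
v = 142.6432 uM/s

142.6432 uM/s


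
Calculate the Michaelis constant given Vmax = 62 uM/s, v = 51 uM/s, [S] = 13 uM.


Km = [S] * (Vmax - v) / v
Km = 13 * (62 - 51) / 51
Km = 2.8039 uM

2.8039 uM
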